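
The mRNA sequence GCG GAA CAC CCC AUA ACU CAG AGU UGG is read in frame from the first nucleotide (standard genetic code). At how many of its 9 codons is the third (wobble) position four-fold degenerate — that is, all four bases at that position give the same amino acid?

3

Codon 1 GCG (Ala): third position 4-fold.
Codon 2 GAA (Glu): third position 2-fold.
Codon 3 CAC (His): third position 2-fold.
Codon 4 CCC (Pro): third position 4-fold.
Codon 5 AUA (Ile): third position 3-fold.
Codon 6 ACU (Thr): third position 4-fold.
Codon 7 CAG (Gln): third position 2-fold.
Codon 8 AGU (Ser): third position 2-fold.
Codon 9 UGG (Trp): third position 1-fold.
Four-fold degenerate third positions: 3.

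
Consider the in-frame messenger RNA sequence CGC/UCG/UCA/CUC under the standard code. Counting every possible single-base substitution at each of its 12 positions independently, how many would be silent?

Codon 1 (CGC, Arg): 3 synonymous substitutions.
Codon 2 (UCG, Ser): 3 synonymous substitutions.
Codon 3 (UCA, Ser): 3 synonymous substitutions.
Codon 4 (CUC, Leu): 3 synonymous substitutions.
Total: 3 + 3 + 3 + 3 = 12.

12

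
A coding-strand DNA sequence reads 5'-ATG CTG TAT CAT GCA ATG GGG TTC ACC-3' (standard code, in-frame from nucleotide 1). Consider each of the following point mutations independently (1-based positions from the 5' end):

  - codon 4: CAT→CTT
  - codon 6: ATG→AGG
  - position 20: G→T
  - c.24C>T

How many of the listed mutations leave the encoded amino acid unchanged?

Codon 4: CAT (His) → CTT (Leu) — missense.
Codon 6: ATG (Met) → AGG (Arg) — missense.
Codon 7: GGG (Gly) → GTG (Val) — missense.
Codon 8: TTC (Phe) → TTT (Phe) — synonymous.
Synonymous: 1 of 4.

1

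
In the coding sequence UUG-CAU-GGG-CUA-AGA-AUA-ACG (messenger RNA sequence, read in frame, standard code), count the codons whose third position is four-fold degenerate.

3

Codon 1 UUG (Leu): third position 2-fold.
Codon 2 CAU (His): third position 2-fold.
Codon 3 GGG (Gly): third position 4-fold.
Codon 4 CUA (Leu): third position 4-fold.
Codon 5 AGA (Arg): third position 2-fold.
Codon 6 AUA (Ile): third position 3-fold.
Codon 7 ACG (Thr): third position 4-fold.
Four-fold degenerate third positions: 3.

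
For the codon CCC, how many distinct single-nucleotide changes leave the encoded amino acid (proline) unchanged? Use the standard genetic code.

3

Position 1: none → 0 synonymous.
Position 2: none → 0 synonymous.
Position 3: CCT, CCA, CCG → 3 synonymous.
Total: 0 + 0 + 3 = 3.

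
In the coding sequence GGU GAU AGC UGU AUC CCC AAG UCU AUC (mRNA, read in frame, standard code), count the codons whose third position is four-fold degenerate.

3

Codon 1 GGU (Gly): third position 4-fold.
Codon 2 GAU (Asp): third position 2-fold.
Codon 3 AGC (Ser): third position 2-fold.
Codon 4 UGU (Cys): third position 2-fold.
Codon 5 AUC (Ile): third position 3-fold.
Codon 6 CCC (Pro): third position 4-fold.
Codon 7 AAG (Lys): third position 2-fold.
Codon 8 UCU (Ser): third position 4-fold.
Codon 9 AUC (Ile): third position 3-fold.
Four-fold degenerate third positions: 3.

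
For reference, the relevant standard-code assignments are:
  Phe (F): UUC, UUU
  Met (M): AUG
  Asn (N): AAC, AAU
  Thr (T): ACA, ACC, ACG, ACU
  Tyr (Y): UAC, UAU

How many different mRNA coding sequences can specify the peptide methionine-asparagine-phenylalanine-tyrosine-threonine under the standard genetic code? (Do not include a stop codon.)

32

Met: 1 codon.
Asn: 2 codons.
Phe: 2 codons.
Tyr: 2 codons.
Thr: 4 codons.
1 × 2 × 2 × 2 × 4 = 32.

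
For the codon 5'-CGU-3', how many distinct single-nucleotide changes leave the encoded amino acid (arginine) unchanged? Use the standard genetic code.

3

Position 1: none → 0 synonymous.
Position 2: none → 0 synonymous.
Position 3: CGC, CGA, CGG → 3 synonymous.
Total: 0 + 0 + 3 = 3.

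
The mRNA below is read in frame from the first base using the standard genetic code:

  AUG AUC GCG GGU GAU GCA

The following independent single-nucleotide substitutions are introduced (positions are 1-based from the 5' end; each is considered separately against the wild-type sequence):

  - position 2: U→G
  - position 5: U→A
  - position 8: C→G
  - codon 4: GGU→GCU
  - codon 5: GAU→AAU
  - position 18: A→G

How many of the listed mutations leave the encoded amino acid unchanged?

Codon 1: AUG (Met) → AGG (Arg) — missense.
Codon 2: AUC (Ile) → AAC (Asn) — missense.
Codon 3: GCG (Ala) → GGG (Gly) — missense.
Codon 4: GGU (Gly) → GCU (Ala) — missense.
Codon 5: GAU (Asp) → AAU (Asn) — missense.
Codon 6: GCA (Ala) → GCG (Ala) — synonymous.
Synonymous: 1 of 6.

1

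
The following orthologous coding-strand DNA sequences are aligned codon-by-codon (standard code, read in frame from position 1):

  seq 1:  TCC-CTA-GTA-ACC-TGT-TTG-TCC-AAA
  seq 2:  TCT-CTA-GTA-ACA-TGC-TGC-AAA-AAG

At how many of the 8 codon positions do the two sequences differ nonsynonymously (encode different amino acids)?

2

Codon 1: TCC Ser / TCT Ser — synonymous.
Codon 2: CTA Leu / CTA Leu — identical.
Codon 3: GTA Val / GTA Val — identical.
Codon 4: ACC Thr / ACA Thr — synonymous.
Codon 5: TGT Cys / TGC Cys — synonymous.
Codon 6: TTG Leu / TGC Cys — nonsynonymous.
Codon 7: TCC Ser / AAA Lys — nonsynonymous.
Codon 8: AAA Lys / AAG Lys — synonymous.
Nonsynonymous differences: 2.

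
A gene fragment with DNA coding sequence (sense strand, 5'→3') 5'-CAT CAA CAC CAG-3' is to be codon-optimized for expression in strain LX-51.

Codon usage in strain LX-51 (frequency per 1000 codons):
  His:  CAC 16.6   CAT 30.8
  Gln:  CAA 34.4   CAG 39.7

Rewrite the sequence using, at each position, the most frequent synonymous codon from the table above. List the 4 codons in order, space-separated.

Codon 1 (His): best is CAT at 30.8.
Codon 2 (Gln): best is CAG at 39.7.
Codon 3 (His): best is CAT at 30.8.
Codon 4 (Gln): best is CAG at 39.7.

CAT CAG CAT CAG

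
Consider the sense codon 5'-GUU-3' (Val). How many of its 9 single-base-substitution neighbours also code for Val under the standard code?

3

Position 1: none → 0 synonymous.
Position 2: none → 0 synonymous.
Position 3: GUC, GUA, GUG → 3 synonymous.
Total: 0 + 0 + 3 = 3.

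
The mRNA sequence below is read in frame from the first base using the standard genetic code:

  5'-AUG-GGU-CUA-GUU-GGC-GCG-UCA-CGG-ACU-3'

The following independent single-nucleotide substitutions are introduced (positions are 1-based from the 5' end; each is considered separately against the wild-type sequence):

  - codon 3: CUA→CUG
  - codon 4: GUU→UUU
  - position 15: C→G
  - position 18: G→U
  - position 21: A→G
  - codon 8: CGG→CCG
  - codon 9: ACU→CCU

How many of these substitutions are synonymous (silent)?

Codon 3: CUA (Leu) → CUG (Leu) — synonymous.
Codon 4: GUU (Val) → UUU (Phe) — missense.
Codon 5: GGC (Gly) → GGG (Gly) — synonymous.
Codon 6: GCG (Ala) → GCU (Ala) — synonymous.
Codon 7: UCA (Ser) → UCG (Ser) — synonymous.
Codon 8: CGG (Arg) → CCG (Pro) — missense.
Codon 9: ACU (Thr) → CCU (Pro) — missense.
Synonymous: 4 of 7.

4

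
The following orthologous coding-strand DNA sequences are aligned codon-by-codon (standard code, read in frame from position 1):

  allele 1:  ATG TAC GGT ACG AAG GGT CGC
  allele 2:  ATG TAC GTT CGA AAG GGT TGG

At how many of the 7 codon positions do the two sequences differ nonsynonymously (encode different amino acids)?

Codon 1: ATG Met / ATG Met — identical.
Codon 2: TAC Tyr / TAC Tyr — identical.
Codon 3: GGT Gly / GTT Val — nonsynonymous.
Codon 4: ACG Thr / CGA Arg — nonsynonymous.
Codon 5: AAG Lys / AAG Lys — identical.
Codon 6: GGT Gly / GGT Gly — identical.
Codon 7: CGC Arg / TGG Trp — nonsynonymous.
Nonsynonymous differences: 3.

3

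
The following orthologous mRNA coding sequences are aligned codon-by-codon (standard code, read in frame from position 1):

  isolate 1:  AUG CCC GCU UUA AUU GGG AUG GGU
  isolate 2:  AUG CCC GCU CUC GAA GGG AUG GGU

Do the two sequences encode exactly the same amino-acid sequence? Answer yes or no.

no

Codon 1: AUG Met / AUG Met — identical.
Codon 2: CCC Pro / CCC Pro — identical.
Codon 3: GCU Ala / GCU Ala — identical.
Codon 4: UUA Leu / CUC Leu — synonymous.
Codon 5: AUU Ile / GAA Glu — nonsynonymous.
Codon 6: GGG Gly / GGG Gly — identical.
Codon 7: AUG Met / AUG Met — identical.
Codon 8: GGU Gly / GGU Gly — identical.
Nonsynonymous differences: 1 → different protein.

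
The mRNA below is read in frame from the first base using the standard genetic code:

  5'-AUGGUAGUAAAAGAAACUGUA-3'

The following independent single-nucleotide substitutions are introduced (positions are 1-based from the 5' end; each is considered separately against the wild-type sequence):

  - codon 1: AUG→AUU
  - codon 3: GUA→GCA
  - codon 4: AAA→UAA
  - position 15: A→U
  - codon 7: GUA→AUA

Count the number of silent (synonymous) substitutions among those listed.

0

Codon 1: AUG (Met) → AUU (Ile) — missense.
Codon 3: GUA (Val) → GCA (Ala) — missense.
Codon 4: AAA (Lys) → UAA (Stop) — nonsense.
Codon 5: GAA (Glu) → GAU (Asp) — missense.
Codon 7: GUA (Val) → AUA (Ile) — missense.
Synonymous: 0 of 5.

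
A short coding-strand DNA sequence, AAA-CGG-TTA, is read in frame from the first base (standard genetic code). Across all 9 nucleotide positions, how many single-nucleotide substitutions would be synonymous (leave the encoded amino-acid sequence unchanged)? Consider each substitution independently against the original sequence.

Codon 1 (AAA, Lys): 1 synonymous substitution.
Codon 2 (CGG, Arg): 4 synonymous substitutions.
Codon 3 (TTA, Leu): 2 synonymous substitutions.
Total: 1 + 4 + 2 = 7.

7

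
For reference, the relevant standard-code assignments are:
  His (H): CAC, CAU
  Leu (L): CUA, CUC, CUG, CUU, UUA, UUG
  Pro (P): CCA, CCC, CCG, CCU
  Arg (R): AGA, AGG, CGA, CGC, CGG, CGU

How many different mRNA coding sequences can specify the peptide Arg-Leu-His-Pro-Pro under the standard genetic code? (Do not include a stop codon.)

Arg: 6 codons.
Leu: 6 codons.
His: 2 codons.
Pro: 4 codons.
Pro: 4 codons.
6 × 6 × 2 × 4 × 4 = 1152.

1152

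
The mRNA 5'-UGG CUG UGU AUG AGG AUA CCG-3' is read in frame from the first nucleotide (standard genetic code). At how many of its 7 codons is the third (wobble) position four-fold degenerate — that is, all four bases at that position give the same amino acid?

Codon 1 UGG (Trp): third position 1-fold.
Codon 2 CUG (Leu): third position 4-fold.
Codon 3 UGU (Cys): third position 2-fold.
Codon 4 AUG (Met): third position 1-fold.
Codon 5 AGG (Arg): third position 2-fold.
Codon 6 AUA (Ile): third position 3-fold.
Codon 7 CCG (Pro): third position 4-fold.
Four-fold degenerate third positions: 2.

2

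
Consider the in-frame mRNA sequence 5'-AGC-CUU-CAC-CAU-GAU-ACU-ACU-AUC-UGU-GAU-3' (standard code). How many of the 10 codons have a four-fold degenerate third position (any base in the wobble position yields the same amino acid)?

3

Codon 1 AGC (Ser): third position 2-fold.
Codon 2 CUU (Leu): third position 4-fold.
Codon 3 CAC (His): third position 2-fold.
Codon 4 CAU (His): third position 2-fold.
Codon 5 GAU (Asp): third position 2-fold.
Codon 6 ACU (Thr): third position 4-fold.
Codon 7 ACU (Thr): third position 4-fold.
Codon 8 AUC (Ile): third position 3-fold.
Codon 9 UGU (Cys): third position 2-fold.
Codon 10 GAU (Asp): third position 2-fold.
Four-fold degenerate third positions: 3.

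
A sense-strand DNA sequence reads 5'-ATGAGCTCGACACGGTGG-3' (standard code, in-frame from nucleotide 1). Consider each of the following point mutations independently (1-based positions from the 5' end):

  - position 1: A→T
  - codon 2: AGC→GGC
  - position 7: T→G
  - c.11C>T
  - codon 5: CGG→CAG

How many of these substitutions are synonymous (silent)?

Codon 1: ATG (Met) → TTG (Leu) — missense.
Codon 2: AGC (Ser) → GGC (Gly) — missense.
Codon 3: TCG (Ser) → GCG (Ala) — missense.
Codon 4: ACA (Thr) → ATA (Ile) — missense.
Codon 5: CGG (Arg) → CAG (Gln) — missense.
Synonymous: 0 of 5.

0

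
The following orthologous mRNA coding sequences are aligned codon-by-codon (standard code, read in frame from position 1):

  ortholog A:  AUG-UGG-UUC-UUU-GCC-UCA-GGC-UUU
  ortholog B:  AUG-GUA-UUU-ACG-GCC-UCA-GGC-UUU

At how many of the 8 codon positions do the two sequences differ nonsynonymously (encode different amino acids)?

2

Codon 1: AUG Met / AUG Met — identical.
Codon 2: UGG Trp / GUA Val — nonsynonymous.
Codon 3: UUC Phe / UUU Phe — synonymous.
Codon 4: UUU Phe / ACG Thr — nonsynonymous.
Codon 5: GCC Ala / GCC Ala — identical.
Codon 6: UCA Ser / UCA Ser — identical.
Codon 7: GGC Gly / GGC Gly — identical.
Codon 8: UUU Phe / UUU Phe — identical.
Nonsynonymous differences: 2.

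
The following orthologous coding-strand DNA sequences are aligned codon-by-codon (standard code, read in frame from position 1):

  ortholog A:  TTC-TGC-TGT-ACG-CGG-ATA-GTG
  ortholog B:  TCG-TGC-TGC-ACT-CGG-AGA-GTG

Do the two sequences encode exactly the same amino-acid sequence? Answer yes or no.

no

Codon 1: TTC Phe / TCG Ser — nonsynonymous.
Codon 2: TGC Cys / TGC Cys — identical.
Codon 3: TGT Cys / TGC Cys — synonymous.
Codon 4: ACG Thr / ACT Thr — synonymous.
Codon 5: CGG Arg / CGG Arg — identical.
Codon 6: ATA Ile / AGA Arg — nonsynonymous.
Codon 7: GTG Val / GTG Val — identical.
Nonsynonymous differences: 2 → different protein.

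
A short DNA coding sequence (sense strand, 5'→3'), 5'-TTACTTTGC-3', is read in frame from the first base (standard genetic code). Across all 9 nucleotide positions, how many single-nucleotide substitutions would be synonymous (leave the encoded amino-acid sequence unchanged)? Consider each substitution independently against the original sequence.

6

Codon 1 (TTA, Leu): 2 synonymous substitutions.
Codon 2 (CTT, Leu): 3 synonymous substitutions.
Codon 3 (TGC, Cys): 1 synonymous substitution.
Total: 2 + 3 + 1 = 6.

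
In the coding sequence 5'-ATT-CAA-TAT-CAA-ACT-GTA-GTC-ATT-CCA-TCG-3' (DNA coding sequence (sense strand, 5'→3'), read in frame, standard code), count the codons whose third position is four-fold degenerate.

Codon 1 ATT (Ile): third position 3-fold.
Codon 2 CAA (Gln): third position 2-fold.
Codon 3 TAT (Tyr): third position 2-fold.
Codon 4 CAA (Gln): third position 2-fold.
Codon 5 ACT (Thr): third position 4-fold.
Codon 6 GTA (Val): third position 4-fold.
Codon 7 GTC (Val): third position 4-fold.
Codon 8 ATT (Ile): third position 3-fold.
Codon 9 CCA (Pro): third position 4-fold.
Codon 10 TCG (Ser): third position 4-fold.
Four-fold degenerate third positions: 5.

5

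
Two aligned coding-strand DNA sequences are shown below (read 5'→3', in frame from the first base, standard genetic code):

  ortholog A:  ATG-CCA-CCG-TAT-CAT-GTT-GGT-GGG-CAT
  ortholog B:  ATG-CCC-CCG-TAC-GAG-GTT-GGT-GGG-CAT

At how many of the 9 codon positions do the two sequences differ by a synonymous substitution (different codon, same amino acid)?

2

Codon 1: ATG Met / ATG Met — identical.
Codon 2: CCA Pro / CCC Pro — synonymous.
Codon 3: CCG Pro / CCG Pro — identical.
Codon 4: TAT Tyr / TAC Tyr — synonymous.
Codon 5: CAT His / GAG Glu — nonsynonymous.
Codon 6: GTT Val / GTT Val — identical.
Codon 7: GGT Gly / GGT Gly — identical.
Codon 8: GGG Gly / GGG Gly — identical.
Codon 9: CAT His / CAT His — identical.
Synonymous differences: 2.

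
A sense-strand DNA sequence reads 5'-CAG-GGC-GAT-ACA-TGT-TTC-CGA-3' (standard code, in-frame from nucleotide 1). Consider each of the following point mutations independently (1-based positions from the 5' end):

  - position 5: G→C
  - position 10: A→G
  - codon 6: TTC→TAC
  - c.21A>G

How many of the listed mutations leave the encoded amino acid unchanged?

1

Codon 2: GGC (Gly) → GCC (Ala) — missense.
Codon 4: ACA (Thr) → GCA (Ala) — missense.
Codon 6: TTC (Phe) → TAC (Tyr) — missense.
Codon 7: CGA (Arg) → CGG (Arg) — synonymous.
Synonymous: 1 of 4.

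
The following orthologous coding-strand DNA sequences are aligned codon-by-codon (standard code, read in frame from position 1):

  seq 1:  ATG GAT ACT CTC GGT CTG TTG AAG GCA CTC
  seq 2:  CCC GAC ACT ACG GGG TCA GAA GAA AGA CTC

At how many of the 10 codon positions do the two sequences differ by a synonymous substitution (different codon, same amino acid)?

2

Codon 1: ATG Met / CCC Pro — nonsynonymous.
Codon 2: GAT Asp / GAC Asp — synonymous.
Codon 3: ACT Thr / ACT Thr — identical.
Codon 4: CTC Leu / ACG Thr — nonsynonymous.
Codon 5: GGT Gly / GGG Gly — synonymous.
Codon 6: CTG Leu / TCA Ser — nonsynonymous.
Codon 7: TTG Leu / GAA Glu — nonsynonymous.
Codon 8: AAG Lys / GAA Glu — nonsynonymous.
Codon 9: GCA Ala / AGA Arg — nonsynonymous.
Codon 10: CTC Leu / CTC Leu — identical.
Synonymous differences: 2.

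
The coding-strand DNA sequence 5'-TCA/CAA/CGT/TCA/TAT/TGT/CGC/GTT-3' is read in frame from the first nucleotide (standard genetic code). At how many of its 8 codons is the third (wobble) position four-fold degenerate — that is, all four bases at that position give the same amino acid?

5

Codon 1 TCA (Ser): third position 4-fold.
Codon 2 CAA (Gln): third position 2-fold.
Codon 3 CGT (Arg): third position 4-fold.
Codon 4 TCA (Ser): third position 4-fold.
Codon 5 TAT (Tyr): third position 2-fold.
Codon 6 TGT (Cys): third position 2-fold.
Codon 7 CGC (Arg): third position 4-fold.
Codon 8 GTT (Val): third position 4-fold.
Four-fold degenerate third positions: 5.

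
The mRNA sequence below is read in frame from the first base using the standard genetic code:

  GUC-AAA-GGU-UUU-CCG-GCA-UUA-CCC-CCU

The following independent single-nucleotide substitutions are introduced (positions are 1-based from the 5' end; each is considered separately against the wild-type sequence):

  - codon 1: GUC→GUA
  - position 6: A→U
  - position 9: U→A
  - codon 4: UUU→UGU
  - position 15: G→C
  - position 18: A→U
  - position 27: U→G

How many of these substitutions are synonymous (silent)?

Codon 1: GUC (Val) → GUA (Val) — synonymous.
Codon 2: AAA (Lys) → AAU (Asn) — missense.
Codon 3: GGU (Gly) → GGA (Gly) — synonymous.
Codon 4: UUU (Phe) → UGU (Cys) — missense.
Codon 5: CCG (Pro) → CCC (Pro) — synonymous.
Codon 6: GCA (Ala) → GCU (Ala) — synonymous.
Codon 9: CCU (Pro) → CCG (Pro) — synonymous.
Synonymous: 5 of 7.

5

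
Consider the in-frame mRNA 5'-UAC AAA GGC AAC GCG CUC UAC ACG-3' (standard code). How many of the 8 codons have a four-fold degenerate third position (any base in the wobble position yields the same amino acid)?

Codon 1 UAC (Tyr): third position 2-fold.
Codon 2 AAA (Lys): third position 2-fold.
Codon 3 GGC (Gly): third position 4-fold.
Codon 4 AAC (Asn): third position 2-fold.
Codon 5 GCG (Ala): third position 4-fold.
Codon 6 CUC (Leu): third position 4-fold.
Codon 7 UAC (Tyr): third position 2-fold.
Codon 8 ACG (Thr): third position 4-fold.
Four-fold degenerate third positions: 4.

4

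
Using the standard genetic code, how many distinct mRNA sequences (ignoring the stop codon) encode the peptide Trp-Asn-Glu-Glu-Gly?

32

Trp: 1 codon.
Asn: 2 codons.
Glu: 2 codons.
Glu: 2 codons.
Gly: 4 codons.
1 × 2 × 2 × 2 × 4 = 32.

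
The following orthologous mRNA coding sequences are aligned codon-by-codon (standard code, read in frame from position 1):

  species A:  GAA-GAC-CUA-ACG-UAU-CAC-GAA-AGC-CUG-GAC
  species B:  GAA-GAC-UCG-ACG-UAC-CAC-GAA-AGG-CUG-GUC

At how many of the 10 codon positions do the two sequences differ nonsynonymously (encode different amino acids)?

Codon 1: GAA Glu / GAA Glu — identical.
Codon 2: GAC Asp / GAC Asp — identical.
Codon 3: CUA Leu / UCG Ser — nonsynonymous.
Codon 4: ACG Thr / ACG Thr — identical.
Codon 5: UAU Tyr / UAC Tyr — synonymous.
Codon 6: CAC His / CAC His — identical.
Codon 7: GAA Glu / GAA Glu — identical.
Codon 8: AGC Ser / AGG Arg — nonsynonymous.
Codon 9: CUG Leu / CUG Leu — identical.
Codon 10: GAC Asp / GUC Val — nonsynonymous.
Nonsynonymous differences: 3.

3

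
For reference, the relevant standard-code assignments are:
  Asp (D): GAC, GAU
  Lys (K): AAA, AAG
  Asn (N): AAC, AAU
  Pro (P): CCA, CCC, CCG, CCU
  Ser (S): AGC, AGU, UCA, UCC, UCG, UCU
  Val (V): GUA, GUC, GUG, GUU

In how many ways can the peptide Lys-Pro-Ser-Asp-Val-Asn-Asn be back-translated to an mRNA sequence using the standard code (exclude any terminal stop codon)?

Lys: 2 codons.
Pro: 4 codons.
Ser: 6 codons.
Asp: 2 codons.
Val: 4 codons.
Asn: 2 codons.
Asn: 2 codons.
2 × 4 × 6 × 2 × 4 × 2 × 2 = 1536.

1536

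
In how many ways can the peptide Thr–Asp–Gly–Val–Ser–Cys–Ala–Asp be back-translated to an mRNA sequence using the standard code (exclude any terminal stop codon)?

12288

Thr: 4 codons.
Asp: 2 codons.
Gly: 4 codons.
Val: 4 codons.
Ser: 6 codons.
Cys: 2 codons.
Ala: 4 codons.
Asp: 2 codons.
4 × 2 × 4 × 4 × 6 × 2 × 4 × 2 = 12288.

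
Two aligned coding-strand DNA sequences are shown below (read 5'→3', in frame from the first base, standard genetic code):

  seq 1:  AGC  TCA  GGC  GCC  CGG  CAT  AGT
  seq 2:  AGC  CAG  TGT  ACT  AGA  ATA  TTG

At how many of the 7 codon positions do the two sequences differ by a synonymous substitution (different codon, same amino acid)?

Codon 1: AGC Ser / AGC Ser — identical.
Codon 2: TCA Ser / CAG Gln — nonsynonymous.
Codon 3: GGC Gly / TGT Cys — nonsynonymous.
Codon 4: GCC Ala / ACT Thr — nonsynonymous.
Codon 5: CGG Arg / AGA Arg — synonymous.
Codon 6: CAT His / ATA Ile — nonsynonymous.
Codon 7: AGT Ser / TTG Leu — nonsynonymous.
Synonymous differences: 1.

1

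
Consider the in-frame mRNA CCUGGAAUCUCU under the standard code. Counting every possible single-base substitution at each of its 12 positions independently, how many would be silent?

Codon 1 (CCU, Pro): 3 synonymous substitutions.
Codon 2 (GGA, Gly): 3 synonymous substitutions.
Codon 3 (AUC, Ile): 2 synonymous substitutions.
Codon 4 (UCU, Ser): 3 synonymous substitutions.
Total: 3 + 3 + 2 + 3 = 11.

11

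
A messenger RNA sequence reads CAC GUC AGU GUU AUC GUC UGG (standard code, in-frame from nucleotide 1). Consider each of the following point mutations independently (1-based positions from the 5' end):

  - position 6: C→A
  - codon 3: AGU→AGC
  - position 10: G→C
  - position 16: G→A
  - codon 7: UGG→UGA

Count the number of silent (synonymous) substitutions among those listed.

2

Codon 2: GUC (Val) → GUA (Val) — synonymous.
Codon 3: AGU (Ser) → AGC (Ser) — synonymous.
Codon 4: GUU (Val) → CUU (Leu) — missense.
Codon 6: GUC (Val) → AUC (Ile) — missense.
Codon 7: UGG (Trp) → UGA (Stop) — nonsense.
Synonymous: 2 of 5.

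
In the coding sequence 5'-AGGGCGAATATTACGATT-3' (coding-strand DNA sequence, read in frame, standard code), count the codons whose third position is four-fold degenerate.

2

Codon 1 AGG (Arg): third position 2-fold.
Codon 2 GCG (Ala): third position 4-fold.
Codon 3 AAT (Asn): third position 2-fold.
Codon 4 ATT (Ile): third position 3-fold.
Codon 5 ACG (Thr): third position 4-fold.
Codon 6 ATT (Ile): third position 3-fold.
Four-fold degenerate third positions: 2.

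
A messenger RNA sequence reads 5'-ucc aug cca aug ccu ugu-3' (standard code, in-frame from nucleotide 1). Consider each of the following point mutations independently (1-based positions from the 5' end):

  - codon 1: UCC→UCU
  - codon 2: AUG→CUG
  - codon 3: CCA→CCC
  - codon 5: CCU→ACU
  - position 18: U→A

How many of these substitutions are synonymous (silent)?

2

Codon 1: UCC (Ser) → UCU (Ser) — synonymous.
Codon 2: AUG (Met) → CUG (Leu) — missense.
Codon 3: CCA (Pro) → CCC (Pro) — synonymous.
Codon 5: CCU (Pro) → ACU (Thr) — missense.
Codon 6: UGU (Cys) → UGA (Stop) — nonsense.
Synonymous: 2 of 5.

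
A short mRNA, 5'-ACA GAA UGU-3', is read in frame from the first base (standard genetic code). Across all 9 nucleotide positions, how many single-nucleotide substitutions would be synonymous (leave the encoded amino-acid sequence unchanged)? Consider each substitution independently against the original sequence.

5

Codon 1 (ACA, Thr): 3 synonymous substitutions.
Codon 2 (GAA, Glu): 1 synonymous substitution.
Codon 3 (UGU, Cys): 1 synonymous substitution.
Total: 3 + 1 + 1 = 5.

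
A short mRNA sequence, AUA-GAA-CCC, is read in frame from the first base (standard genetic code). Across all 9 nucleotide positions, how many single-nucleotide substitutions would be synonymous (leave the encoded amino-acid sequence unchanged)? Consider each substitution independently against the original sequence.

Codon 1 (AUA, Ile): 2 synonymous substitutions.
Codon 2 (GAA, Glu): 1 synonymous substitution.
Codon 3 (CCC, Pro): 3 synonymous substitutions.
Total: 2 + 1 + 3 = 6.

6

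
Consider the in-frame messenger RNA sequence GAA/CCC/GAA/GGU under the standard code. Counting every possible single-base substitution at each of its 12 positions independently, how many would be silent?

8

Codon 1 (GAA, Glu): 1 synonymous substitution.
Codon 2 (CCC, Pro): 3 synonymous substitutions.
Codon 3 (GAA, Glu): 1 synonymous substitution.
Codon 4 (GGU, Gly): 3 synonymous substitutions.
Total: 1 + 3 + 1 + 3 = 8.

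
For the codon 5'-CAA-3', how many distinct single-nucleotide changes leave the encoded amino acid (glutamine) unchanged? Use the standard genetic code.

1

Position 1: none → 0 synonymous.
Position 2: none → 0 synonymous.
Position 3: CAG → 1 synonymous.
Total: 0 + 0 + 1 = 1.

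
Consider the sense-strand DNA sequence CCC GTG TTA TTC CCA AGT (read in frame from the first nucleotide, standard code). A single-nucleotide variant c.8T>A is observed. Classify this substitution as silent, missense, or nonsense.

nonsense

Position 8 falls in codon 3: TTA → Leu.
After the substitution the codon is TAA → Stop.
The new codon is a stop codon, so this is a nonsense mutation.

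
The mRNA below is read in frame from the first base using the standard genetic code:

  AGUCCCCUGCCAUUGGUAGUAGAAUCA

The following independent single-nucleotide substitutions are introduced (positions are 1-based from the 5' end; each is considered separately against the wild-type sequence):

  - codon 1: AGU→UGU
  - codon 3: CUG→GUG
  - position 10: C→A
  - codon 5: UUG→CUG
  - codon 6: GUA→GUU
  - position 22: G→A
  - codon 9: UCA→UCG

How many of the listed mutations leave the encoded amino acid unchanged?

Codon 1: AGU (Ser) → UGU (Cys) — missense.
Codon 3: CUG (Leu) → GUG (Val) — missense.
Codon 4: CCA (Pro) → ACA (Thr) — missense.
Codon 5: UUG (Leu) → CUG (Leu) — synonymous.
Codon 6: GUA (Val) → GUU (Val) — synonymous.
Codon 8: GAA (Glu) → AAA (Lys) — missense.
Codon 9: UCA (Ser) → UCG (Ser) — synonymous.
Synonymous: 3 of 7.

3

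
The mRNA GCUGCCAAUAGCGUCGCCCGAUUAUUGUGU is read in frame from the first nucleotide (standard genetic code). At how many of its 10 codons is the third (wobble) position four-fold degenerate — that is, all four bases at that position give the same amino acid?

5

Codon 1 GCU (Ala): third position 4-fold.
Codon 2 GCC (Ala): third position 4-fold.
Codon 3 AAU (Asn): third position 2-fold.
Codon 4 AGC (Ser): third position 2-fold.
Codon 5 GUC (Val): third position 4-fold.
Codon 6 GCC (Ala): third position 4-fold.
Codon 7 CGA (Arg): third position 4-fold.
Codon 8 UUA (Leu): third position 2-fold.
Codon 9 UUG (Leu): third position 2-fold.
Codon 10 UGU (Cys): third position 2-fold.
Four-fold degenerate third positions: 5.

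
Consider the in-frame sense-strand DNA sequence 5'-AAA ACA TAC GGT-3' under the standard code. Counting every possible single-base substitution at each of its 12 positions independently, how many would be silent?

Codon 1 (AAA, Lys): 1 synonymous substitution.
Codon 2 (ACA, Thr): 3 synonymous substitutions.
Codon 3 (TAC, Tyr): 1 synonymous substitution.
Codon 4 (GGT, Gly): 3 synonymous substitutions.
Total: 1 + 3 + 1 + 3 = 8.

8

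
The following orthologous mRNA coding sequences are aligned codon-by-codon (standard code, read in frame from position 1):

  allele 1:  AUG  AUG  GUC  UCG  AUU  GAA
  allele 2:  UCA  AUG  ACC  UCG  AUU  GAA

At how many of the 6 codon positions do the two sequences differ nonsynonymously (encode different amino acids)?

2

Codon 1: AUG Met / UCA Ser — nonsynonymous.
Codon 2: AUG Met / AUG Met — identical.
Codon 3: GUC Val / ACC Thr — nonsynonymous.
Codon 4: UCG Ser / UCG Ser — identical.
Codon 5: AUU Ile / AUU Ile — identical.
Codon 6: GAA Glu / GAA Glu — identical.
Nonsynonymous differences: 2.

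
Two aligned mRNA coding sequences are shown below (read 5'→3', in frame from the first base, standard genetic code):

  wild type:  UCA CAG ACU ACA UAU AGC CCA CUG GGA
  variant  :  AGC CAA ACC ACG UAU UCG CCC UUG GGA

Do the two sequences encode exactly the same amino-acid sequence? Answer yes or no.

yes

Codon 1: UCA Ser / AGC Ser — synonymous.
Codon 2: CAG Gln / CAA Gln — synonymous.
Codon 3: ACU Thr / ACC Thr — synonymous.
Codon 4: ACA Thr / ACG Thr — synonymous.
Codon 5: UAU Tyr / UAU Tyr — identical.
Codon 6: AGC Ser / UCG Ser — synonymous.
Codon 7: CCA Pro / CCC Pro — synonymous.
Codon 8: CUG Leu / UUG Leu — synonymous.
Codon 9: GGA Gly / GGA Gly — identical.
Nonsynonymous differences: 0 → same protein.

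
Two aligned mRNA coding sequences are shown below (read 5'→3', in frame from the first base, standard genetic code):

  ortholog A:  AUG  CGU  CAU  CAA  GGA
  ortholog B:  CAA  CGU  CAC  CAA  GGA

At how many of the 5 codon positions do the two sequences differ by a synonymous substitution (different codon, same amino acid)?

1

Codon 1: AUG Met / CAA Gln — nonsynonymous.
Codon 2: CGU Arg / CGU Arg — identical.
Codon 3: CAU His / CAC His — synonymous.
Codon 4: CAA Gln / CAA Gln — identical.
Codon 5: GGA Gly / GGA Gly — identical.
Synonymous differences: 1.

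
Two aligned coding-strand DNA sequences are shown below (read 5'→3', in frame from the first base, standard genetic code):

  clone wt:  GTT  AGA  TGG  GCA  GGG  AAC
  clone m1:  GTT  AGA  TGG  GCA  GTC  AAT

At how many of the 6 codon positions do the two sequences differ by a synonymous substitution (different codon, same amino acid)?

Codon 1: GTT Val / GTT Val — identical.
Codon 2: AGA Arg / AGA Arg — identical.
Codon 3: TGG Trp / TGG Trp — identical.
Codon 4: GCA Ala / GCA Ala — identical.
Codon 5: GGG Gly / GTC Val — nonsynonymous.
Codon 6: AAC Asn / AAT Asn — synonymous.
Synonymous differences: 1.

1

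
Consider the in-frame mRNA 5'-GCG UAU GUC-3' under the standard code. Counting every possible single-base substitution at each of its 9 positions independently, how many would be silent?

7

Codon 1 (GCG, Ala): 3 synonymous substitutions.
Codon 2 (UAU, Tyr): 1 synonymous substitution.
Codon 3 (GUC, Val): 3 synonymous substitutions.
Total: 3 + 1 + 3 = 7.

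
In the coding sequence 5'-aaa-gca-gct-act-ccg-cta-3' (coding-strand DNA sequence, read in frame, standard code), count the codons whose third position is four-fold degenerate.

5

Codon 1 AAA (Lys): third position 2-fold.
Codon 2 GCA (Ala): third position 4-fold.
Codon 3 GCT (Ala): third position 4-fold.
Codon 4 ACT (Thr): third position 4-fold.
Codon 5 CCG (Pro): third position 4-fold.
Codon 6 CTA (Leu): third position 4-fold.
Four-fold degenerate third positions: 5.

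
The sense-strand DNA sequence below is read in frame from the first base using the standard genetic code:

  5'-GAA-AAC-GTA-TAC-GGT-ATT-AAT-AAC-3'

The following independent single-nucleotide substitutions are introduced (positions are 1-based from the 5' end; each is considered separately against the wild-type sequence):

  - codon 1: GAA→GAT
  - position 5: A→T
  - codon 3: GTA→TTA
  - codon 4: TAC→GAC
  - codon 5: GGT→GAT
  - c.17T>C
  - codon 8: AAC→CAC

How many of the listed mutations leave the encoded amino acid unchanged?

0

Codon 1: GAA (Glu) → GAT (Asp) — missense.
Codon 2: AAC (Asn) → ATC (Ile) — missense.
Codon 3: GTA (Val) → TTA (Leu) — missense.
Codon 4: TAC (Tyr) → GAC (Asp) — missense.
Codon 5: GGT (Gly) → GAT (Asp) — missense.
Codon 6: ATT (Ile) → ACT (Thr) — missense.
Codon 8: AAC (Asn) → CAC (His) — missense.
Synonymous: 0 of 7.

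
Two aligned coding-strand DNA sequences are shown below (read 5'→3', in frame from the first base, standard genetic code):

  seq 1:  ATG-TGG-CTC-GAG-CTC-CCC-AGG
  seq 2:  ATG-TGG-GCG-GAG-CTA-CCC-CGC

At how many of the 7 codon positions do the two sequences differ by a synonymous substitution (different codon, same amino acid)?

2

Codon 1: ATG Met / ATG Met — identical.
Codon 2: TGG Trp / TGG Trp — identical.
Codon 3: CTC Leu / GCG Ala — nonsynonymous.
Codon 4: GAG Glu / GAG Glu — identical.
Codon 5: CTC Leu / CTA Leu — synonymous.
Codon 6: CCC Pro / CCC Pro — identical.
Codon 7: AGG Arg / CGC Arg — synonymous.
Synonymous differences: 2.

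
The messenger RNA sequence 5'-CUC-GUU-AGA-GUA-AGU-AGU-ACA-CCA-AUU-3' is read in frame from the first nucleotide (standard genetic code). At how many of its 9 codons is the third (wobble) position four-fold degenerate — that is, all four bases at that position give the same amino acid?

5

Codon 1 CUC (Leu): third position 4-fold.
Codon 2 GUU (Val): third position 4-fold.
Codon 3 AGA (Arg): third position 2-fold.
Codon 4 GUA (Val): third position 4-fold.
Codon 5 AGU (Ser): third position 2-fold.
Codon 6 AGU (Ser): third position 2-fold.
Codon 7 ACA (Thr): third position 4-fold.
Codon 8 CCA (Pro): third position 4-fold.
Codon 9 AUU (Ile): third position 3-fold.
Four-fold degenerate third positions: 5.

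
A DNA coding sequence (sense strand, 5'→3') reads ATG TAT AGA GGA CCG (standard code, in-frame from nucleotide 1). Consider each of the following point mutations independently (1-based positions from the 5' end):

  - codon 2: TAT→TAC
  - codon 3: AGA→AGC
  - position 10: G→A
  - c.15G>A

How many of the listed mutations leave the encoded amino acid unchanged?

Codon 2: TAT (Tyr) → TAC (Tyr) — synonymous.
Codon 3: AGA (Arg) → AGC (Ser) — missense.
Codon 4: GGA (Gly) → AGA (Arg) — missense.
Codon 5: CCG (Pro) → CCA (Pro) — synonymous.
Synonymous: 2 of 4.

2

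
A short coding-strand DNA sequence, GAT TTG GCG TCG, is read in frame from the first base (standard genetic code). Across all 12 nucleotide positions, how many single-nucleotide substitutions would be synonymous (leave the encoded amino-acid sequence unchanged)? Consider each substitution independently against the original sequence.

Codon 1 (GAT, Asp): 1 synonymous substitution.
Codon 2 (TTG, Leu): 2 synonymous substitutions.
Codon 3 (GCG, Ala): 3 synonymous substitutions.
Codon 4 (TCG, Ser): 3 synonymous substitutions.
Total: 1 + 2 + 3 + 3 = 9.

9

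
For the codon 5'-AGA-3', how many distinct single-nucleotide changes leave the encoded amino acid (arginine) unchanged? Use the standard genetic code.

2

Position 1: CGA → 1 synonymous.
Position 2: none → 0 synonymous.
Position 3: AGG → 1 synonymous.
Total: 1 + 0 + 1 = 2.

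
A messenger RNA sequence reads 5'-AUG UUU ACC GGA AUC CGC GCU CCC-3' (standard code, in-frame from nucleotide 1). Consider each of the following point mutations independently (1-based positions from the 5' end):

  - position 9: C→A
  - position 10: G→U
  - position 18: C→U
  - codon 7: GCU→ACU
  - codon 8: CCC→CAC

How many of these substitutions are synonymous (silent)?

2

Codon 3: ACC (Thr) → ACA (Thr) — synonymous.
Codon 4: GGA (Gly) → UGA (Stop) — nonsense.
Codon 6: CGC (Arg) → CGU (Arg) — synonymous.
Codon 7: GCU (Ala) → ACU (Thr) — missense.
Codon 8: CCC (Pro) → CAC (His) — missense.
Synonymous: 2 of 5.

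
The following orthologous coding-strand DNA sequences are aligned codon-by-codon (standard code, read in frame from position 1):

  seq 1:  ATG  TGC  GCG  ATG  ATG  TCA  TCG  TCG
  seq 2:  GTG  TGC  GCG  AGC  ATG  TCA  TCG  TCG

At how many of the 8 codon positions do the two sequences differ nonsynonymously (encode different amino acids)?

Codon 1: ATG Met / GTG Val — nonsynonymous.
Codon 2: TGC Cys / TGC Cys — identical.
Codon 3: GCG Ala / GCG Ala — identical.
Codon 4: ATG Met / AGC Ser — nonsynonymous.
Codon 5: ATG Met / ATG Met — identical.
Codon 6: TCA Ser / TCA Ser — identical.
Codon 7: TCG Ser / TCG Ser — identical.
Codon 8: TCG Ser / TCG Ser — identical.
Nonsynonymous differences: 2.

2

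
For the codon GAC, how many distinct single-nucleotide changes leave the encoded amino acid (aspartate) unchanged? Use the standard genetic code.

1

Position 1: none → 0 synonymous.
Position 2: none → 0 synonymous.
Position 3: GAT → 1 synonymous.
Total: 0 + 0 + 1 = 1.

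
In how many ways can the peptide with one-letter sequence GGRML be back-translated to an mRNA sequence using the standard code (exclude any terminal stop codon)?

576

Gly: 4 codons.
Gly: 4 codons.
Arg: 6 codons.
Met: 1 codon.
Leu: 6 codons.
4 × 4 × 6 × 1 × 6 = 576.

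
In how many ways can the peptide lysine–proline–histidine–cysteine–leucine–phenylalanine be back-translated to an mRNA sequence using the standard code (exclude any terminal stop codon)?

Lys: 2 codons.
Pro: 4 codons.
His: 2 codons.
Cys: 2 codons.
Leu: 6 codons.
Phe: 2 codons.
2 × 4 × 2 × 2 × 6 × 2 = 384.

384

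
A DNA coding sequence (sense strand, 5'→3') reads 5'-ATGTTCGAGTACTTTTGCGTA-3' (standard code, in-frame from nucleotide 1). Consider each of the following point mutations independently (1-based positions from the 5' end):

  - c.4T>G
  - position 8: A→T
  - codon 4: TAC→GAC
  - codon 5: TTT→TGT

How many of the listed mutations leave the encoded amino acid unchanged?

Codon 2: TTC (Phe) → GTC (Val) — missense.
Codon 3: GAG (Glu) → GTG (Val) — missense.
Codon 4: TAC (Tyr) → GAC (Asp) — missense.
Codon 5: TTT (Phe) → TGT (Cys) — missense.
Synonymous: 0 of 4.

0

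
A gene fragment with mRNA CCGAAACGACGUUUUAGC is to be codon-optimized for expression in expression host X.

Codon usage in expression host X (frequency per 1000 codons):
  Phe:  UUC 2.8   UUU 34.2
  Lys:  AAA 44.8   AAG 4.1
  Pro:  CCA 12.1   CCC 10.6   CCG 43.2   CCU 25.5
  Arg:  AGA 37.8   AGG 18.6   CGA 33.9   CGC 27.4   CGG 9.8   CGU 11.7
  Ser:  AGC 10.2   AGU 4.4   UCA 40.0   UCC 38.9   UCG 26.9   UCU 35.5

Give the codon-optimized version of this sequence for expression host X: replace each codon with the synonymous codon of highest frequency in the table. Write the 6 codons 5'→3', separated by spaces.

CCG AAA AGA AGA UUU UCA

Codon 1 (Pro): best is CCG at 43.2.
Codon 2 (Lys): best is AAA at 44.8.
Codon 3 (Arg): best is AGA at 37.8.
Codon 4 (Arg): best is AGA at 37.8.
Codon 5 (Phe): best is UUU at 34.2.
Codon 6 (Ser): best is UCA at 40.0.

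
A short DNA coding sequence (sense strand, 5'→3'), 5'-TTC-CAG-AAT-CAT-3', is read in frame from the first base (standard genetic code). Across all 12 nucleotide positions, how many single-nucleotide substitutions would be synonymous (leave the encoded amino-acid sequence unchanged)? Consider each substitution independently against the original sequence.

4

Codon 1 (TTC, Phe): 1 synonymous substitution.
Codon 2 (CAG, Gln): 1 synonymous substitution.
Codon 3 (AAT, Asn): 1 synonymous substitution.
Codon 4 (CAT, His): 1 synonymous substitution.
Total: 1 + 1 + 1 + 1 = 4.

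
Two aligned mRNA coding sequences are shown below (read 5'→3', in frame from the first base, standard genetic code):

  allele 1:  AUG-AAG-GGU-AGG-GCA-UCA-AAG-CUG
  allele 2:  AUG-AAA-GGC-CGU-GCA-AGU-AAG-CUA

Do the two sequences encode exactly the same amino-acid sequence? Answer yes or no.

Codon 1: AUG Met / AUG Met — identical.
Codon 2: AAG Lys / AAA Lys — synonymous.
Codon 3: GGU Gly / GGC Gly — synonymous.
Codon 4: AGG Arg / CGU Arg — synonymous.
Codon 5: GCA Ala / GCA Ala — identical.
Codon 6: UCA Ser / AGU Ser — synonymous.
Codon 7: AAG Lys / AAG Lys — identical.
Codon 8: CUG Leu / CUA Leu — synonymous.
Nonsynonymous differences: 0 → same protein.

yes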